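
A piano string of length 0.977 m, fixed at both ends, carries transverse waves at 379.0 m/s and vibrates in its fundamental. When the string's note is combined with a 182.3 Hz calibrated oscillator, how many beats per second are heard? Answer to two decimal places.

11.66 Hz

For a string fixed at both ends, f_n = n·v/(2L) = 1·379.0/(2·0.977) = 193.9611 Hz.
f_beat = |193.9611 − 182.3| = 11.66 Hz.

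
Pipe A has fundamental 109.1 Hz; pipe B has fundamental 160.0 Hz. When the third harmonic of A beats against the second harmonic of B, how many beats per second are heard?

7.3 Hz

Third harmonic of the first: 3·109.1 = 327.3 Hz.
Second harmonic of the second: 2·160.0 = 320.0 Hz.
f_beat = |327.3 − 320.0| = 7.3 Hz.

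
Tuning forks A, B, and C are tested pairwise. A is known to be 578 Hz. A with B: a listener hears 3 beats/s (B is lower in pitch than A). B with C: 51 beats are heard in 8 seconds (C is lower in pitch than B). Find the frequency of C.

B is below A, so f_B = 578 − 3 = 575 Hz.
B–C: Beat frequency = 51/8 = 6.375 Hz.
C is below B, so f_C = 575 − 6.375 = 568.625 Hz.

568.625 Hz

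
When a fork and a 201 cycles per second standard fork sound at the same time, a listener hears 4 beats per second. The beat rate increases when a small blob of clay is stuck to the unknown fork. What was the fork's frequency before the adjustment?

197 Hz

|f − 201| = 4, so the fork was at either 197 Hz or 205 Hz.
Adding mass to a fork lowers its frequency; the adjustment lowers the fork's frequency.
The beat rate rose, so the adjustment moved the fork further from 201 Hz — it was already below the reference.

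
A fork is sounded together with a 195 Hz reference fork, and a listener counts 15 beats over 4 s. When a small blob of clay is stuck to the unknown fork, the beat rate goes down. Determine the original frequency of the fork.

198.75 Hz

Beat frequency = 15/4 = 3.75 Hz.
|f − 195| = 3.75, so the fork was at either 191.25 Hz or 198.75 Hz.
Adding mass to a fork lowers its frequency; the adjustment lowers the fork's frequency.
The beat rate fell, so the adjustment moved the fork toward 195 Hz — it must have started above the reference.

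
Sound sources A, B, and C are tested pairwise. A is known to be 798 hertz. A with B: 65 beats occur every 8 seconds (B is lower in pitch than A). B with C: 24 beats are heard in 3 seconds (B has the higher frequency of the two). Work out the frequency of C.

A–B: Beat frequency = 65/8 = 8.125 Hz.
B is below A, so f_B = 798 − 8.125 = 789.875 Hz.
B–C: Beat frequency = 24/3 = 8 Hz.
C is below B, so f_C = 789.875 − 8 = 781.875 Hz.

781.875 Hz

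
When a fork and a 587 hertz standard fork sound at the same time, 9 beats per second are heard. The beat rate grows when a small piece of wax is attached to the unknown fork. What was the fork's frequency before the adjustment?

578 Hz

|f − 587| = 9, so the fork was at either 578 Hz or 596 Hz.
Loading a fork with wax lowers its frequency; the adjustment lowers the fork's frequency.
The beat rate rose, so the adjustment moved the fork further from 587 Hz — it was already below the reference.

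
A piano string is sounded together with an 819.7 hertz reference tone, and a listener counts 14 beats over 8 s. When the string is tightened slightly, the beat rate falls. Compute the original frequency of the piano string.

Beat frequency = 14/8 = 1.75 Hz.
|f − 819.7| = 1.75, so the piano string was at either 817.95 Hz or 821.45 Hz.
Increasing tension raises a string's frequency; the adjustment raises the piano string's frequency.
The beat rate fell, so the adjustment moved the piano string toward 819.7 Hz — it must have started below the reference.

817.95 Hz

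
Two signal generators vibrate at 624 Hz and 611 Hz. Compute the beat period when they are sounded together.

f_beat = |624 − 611| = 13 Hz.
Beat period T = 1 / f_beat = 1 / 13 s.

0.077 s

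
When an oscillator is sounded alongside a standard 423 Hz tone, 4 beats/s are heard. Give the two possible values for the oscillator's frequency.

419 Hz or 427 Hz

|f − 423| = 4, so f = 423 ± 4.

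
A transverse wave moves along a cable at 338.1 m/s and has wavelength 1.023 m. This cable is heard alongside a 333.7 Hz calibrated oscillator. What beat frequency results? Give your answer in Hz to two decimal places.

3.20 Hz

Source frequency f = v/λ = 338.1/1.023 = 330.4985 Hz.
f_beat = |330.4985 − 333.7| = 3.20 Hz.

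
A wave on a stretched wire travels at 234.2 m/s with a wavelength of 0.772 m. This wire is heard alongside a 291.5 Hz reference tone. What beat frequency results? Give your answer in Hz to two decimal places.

Source frequency f = v/λ = 234.2/0.772 = 303.3679 Hz.
f_beat = |303.3679 − 291.5| = 11.87 Hz.

11.87 Hz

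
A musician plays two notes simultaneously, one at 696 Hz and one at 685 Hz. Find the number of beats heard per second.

f_beat = |f₁ − f₂|.
|696 − 685| = 11 Hz.

11 Hz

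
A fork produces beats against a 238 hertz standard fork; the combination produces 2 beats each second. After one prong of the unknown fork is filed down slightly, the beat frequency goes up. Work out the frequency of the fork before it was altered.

|f − 238| = 2, so the fork was at either 236 Hz or 240 Hz.
Filing a prong removes mass and raises the fork's frequency; the adjustment raises the fork's frequency.
The beat rate rose, so the adjustment moved the fork further from 238 Hz — it was already above the reference.

240 Hz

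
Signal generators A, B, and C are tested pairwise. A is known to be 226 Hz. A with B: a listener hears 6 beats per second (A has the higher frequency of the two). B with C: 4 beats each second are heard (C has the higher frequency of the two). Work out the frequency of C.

B is below A, so f_B = 226 − 6 = 220 Hz.
C is above B, so f_C = 220 + 4 = 224 Hz.

224 Hz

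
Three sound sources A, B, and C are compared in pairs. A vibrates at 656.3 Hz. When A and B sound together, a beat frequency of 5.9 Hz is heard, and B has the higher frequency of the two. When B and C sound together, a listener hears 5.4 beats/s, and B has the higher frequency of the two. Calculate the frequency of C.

656.8 Hz

B is above A, so f_B = 656.3 + 5.9 = 662.2 Hz.
C is below B, so f_C = 662.2 − 5.4 = 656.8 Hz.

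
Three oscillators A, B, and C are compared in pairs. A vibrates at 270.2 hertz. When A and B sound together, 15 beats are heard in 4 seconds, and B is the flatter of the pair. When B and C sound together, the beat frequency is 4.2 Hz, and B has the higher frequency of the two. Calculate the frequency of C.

A–B: Beat frequency = 15/4 = 3.75 Hz.
B is below A, so f_B = 270.2 − 3.75 = 266.45 Hz.
C is below B, so f_C = 266.45 − 4.2 = 262.25 Hz.

262.25 Hz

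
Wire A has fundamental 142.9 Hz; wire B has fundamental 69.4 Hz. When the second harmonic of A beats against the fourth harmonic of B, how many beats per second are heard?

8.2 Hz

Second harmonic of the first: 2·142.9 = 285.8 Hz.
Fourth harmonic of the second: 4·69.4 = 277.6 Hz.
f_beat = |285.8 − 277.6| = 8.2 Hz.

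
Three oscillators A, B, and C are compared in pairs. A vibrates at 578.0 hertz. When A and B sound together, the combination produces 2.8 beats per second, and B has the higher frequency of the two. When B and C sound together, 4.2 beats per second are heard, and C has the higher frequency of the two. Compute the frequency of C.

B is above A, so f_B = 578.0 + 2.8 = 580.8 Hz.
C is above B, so f_C = 580.8 + 4.2 = 585 Hz.

585 Hz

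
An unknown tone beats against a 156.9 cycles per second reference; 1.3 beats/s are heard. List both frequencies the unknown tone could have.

|f − 156.9| = 1.3, so f = 156.9 ± 1.3.

155.6 Hz or 158.2 Hz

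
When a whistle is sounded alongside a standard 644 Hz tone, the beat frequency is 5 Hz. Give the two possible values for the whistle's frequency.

639 Hz or 649 Hz

|f − 644| = 5, so f = 644 ± 5.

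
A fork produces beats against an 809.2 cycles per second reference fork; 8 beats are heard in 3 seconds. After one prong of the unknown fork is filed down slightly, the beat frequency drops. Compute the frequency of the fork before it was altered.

806.5333 Hz

Beat frequency = 8/3 = 2.6667 Hz.
|f − 809.2| = 2.6667, so the fork was at either 806.5333 Hz or 811.8667 Hz.
Filing a prong removes mass and raises the fork's frequency; the adjustment raises the fork's frequency.
The beat rate fell, so the adjustment moved the fork toward 809.2 Hz — it must have started below the reference.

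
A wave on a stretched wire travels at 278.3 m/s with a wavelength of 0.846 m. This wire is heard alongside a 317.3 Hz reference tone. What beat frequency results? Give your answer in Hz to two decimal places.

Source frequency f = v/λ = 278.3/0.846 = 328.9598 Hz.
f_beat = |328.9598 − 317.3| = 11.66 Hz.

11.66 Hz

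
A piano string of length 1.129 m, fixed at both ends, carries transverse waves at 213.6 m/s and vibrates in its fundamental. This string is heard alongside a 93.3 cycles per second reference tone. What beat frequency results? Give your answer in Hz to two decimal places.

For a string fixed at both ends, f_n = n·v/(2L) = 1·213.6/(2·1.129) = 94.5970 Hz.
f_beat = |94.5970 − 93.3| = 1.30 Hz.

1.30 Hz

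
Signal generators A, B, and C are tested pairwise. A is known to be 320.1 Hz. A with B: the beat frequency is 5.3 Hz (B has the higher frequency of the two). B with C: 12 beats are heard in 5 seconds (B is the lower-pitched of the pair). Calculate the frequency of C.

B is above A, so f_B = 320.1 + 5.3 = 325.4 Hz.
B–C: Beat frequency = 12/5 = 2.4 Hz.
C is above B, so f_C = 325.4 + 2.4 = 327.8 Hz.

327.8 Hz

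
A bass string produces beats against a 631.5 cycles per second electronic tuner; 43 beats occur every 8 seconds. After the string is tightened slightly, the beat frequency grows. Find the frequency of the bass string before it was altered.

Beat frequency = 43/8 = 5.375 Hz.
|f − 631.5| = 5.375, so the bass string was at either 626.125 Hz or 636.875 Hz.
Increasing tension raises a string's frequency; the adjustment raises the bass string's frequency.
The beat rate rose, so the adjustment moved the bass string further from 631.5 Hz — it was already above the reference.

636.875 Hz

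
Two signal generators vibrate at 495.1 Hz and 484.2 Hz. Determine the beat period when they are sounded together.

0.092 s

f_beat = |495.1 − 484.2| = 10.9 Hz.
Beat period T = 1 / f_beat = 1 / 10.9 s.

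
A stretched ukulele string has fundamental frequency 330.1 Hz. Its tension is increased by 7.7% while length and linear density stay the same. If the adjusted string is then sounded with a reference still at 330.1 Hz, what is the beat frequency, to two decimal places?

12.47 Hz

For a string, f ∝ √T, so the new frequency is 330.1·√1.077 = 342.5732 Hz.
f_beat = |342.5732 − 330.1| = 12.47 Hz.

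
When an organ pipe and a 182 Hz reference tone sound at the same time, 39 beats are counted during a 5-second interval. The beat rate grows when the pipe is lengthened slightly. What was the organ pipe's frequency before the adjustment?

174.2 Hz

Beat frequency = 39/5 = 7.8 Hz.
|f − 182| = 7.8, so the organ pipe was at either 174.2 Hz or 189.8 Hz.
A longer pipe has a lower fundamental; the adjustment lowers the organ pipe's frequency.
The beat rate rose, so the adjustment moved the organ pipe further from 182 Hz — it was already below the reference.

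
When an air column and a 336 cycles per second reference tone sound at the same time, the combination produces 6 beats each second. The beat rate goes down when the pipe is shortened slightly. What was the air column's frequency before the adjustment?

|f − 336| = 6, so the air column was at either 330 Hz or 342 Hz.
A shorter pipe has a higher fundamental; the adjustment raises the air column's frequency.
The beat rate fell, so the adjustment moved the air column toward 336 Hz — it must have started below the reference.

330 Hz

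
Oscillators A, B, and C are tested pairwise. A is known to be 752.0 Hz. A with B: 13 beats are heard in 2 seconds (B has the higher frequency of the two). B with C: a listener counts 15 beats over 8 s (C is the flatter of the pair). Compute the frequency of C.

756.625 Hz

A–B: Beat frequency = 13/2 = 6.5 Hz.
B is above A, so f_B = 752.0 + 6.5 = 758.5 Hz.
B–C: Beat frequency = 15/8 = 1.875 Hz.
C is below B, so f_C = 758.5 − 1.875 = 756.625 Hz.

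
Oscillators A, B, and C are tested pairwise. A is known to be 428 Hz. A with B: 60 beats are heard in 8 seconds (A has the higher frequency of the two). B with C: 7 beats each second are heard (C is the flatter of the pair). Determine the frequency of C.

413.5 Hz

A–B: Beat frequency = 60/8 = 7.5 Hz.
B is below A, so f_B = 428 − 7.5 = 420.5 Hz.
C is below B, so f_C = 420.5 − 7 = 413.5 Hz.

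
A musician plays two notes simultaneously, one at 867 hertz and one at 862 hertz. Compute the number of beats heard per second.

Beats arise from superposition of two nearby frequencies; the beat rate is |f₁ − f₂|.
|867 − 862| = 5 Hz.

5 Hz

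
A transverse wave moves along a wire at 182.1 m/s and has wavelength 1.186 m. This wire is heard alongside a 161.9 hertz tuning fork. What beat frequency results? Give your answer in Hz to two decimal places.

8.36 Hz

Source frequency f = v/λ = 182.1/1.186 = 153.5413 Hz.
f_beat = |153.5413 − 161.9| = 8.36 Hz.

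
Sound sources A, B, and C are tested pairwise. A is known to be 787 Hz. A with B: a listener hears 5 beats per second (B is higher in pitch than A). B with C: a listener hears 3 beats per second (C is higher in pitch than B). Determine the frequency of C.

795 Hz

B is above A, so f_B = 787 + 5 = 792 Hz.
C is above B, so f_C = 792 + 3 = 795 Hz.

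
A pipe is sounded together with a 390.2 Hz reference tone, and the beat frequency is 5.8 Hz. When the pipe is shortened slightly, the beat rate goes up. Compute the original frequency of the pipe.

|f − 390.2| = 5.8, so the pipe was at either 384.4 Hz or 396 Hz.
A shorter pipe has a higher fundamental; the adjustment raises the pipe's frequency.
The beat rate rose, so the adjustment moved the pipe further from 390.2 Hz — it was already above the reference.

396 Hz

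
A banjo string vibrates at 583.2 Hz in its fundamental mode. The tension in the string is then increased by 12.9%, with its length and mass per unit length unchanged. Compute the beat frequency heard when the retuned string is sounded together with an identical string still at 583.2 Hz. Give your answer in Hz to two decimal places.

For a string, f ∝ √T, so the new frequency is 583.2·√1.129 = 619.6757 Hz.
f_beat = |619.6757 − 583.2| = 36.48 Hz.

36.48 Hz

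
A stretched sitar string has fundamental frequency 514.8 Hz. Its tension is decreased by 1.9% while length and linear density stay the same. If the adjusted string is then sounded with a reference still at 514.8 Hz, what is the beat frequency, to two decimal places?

For a string, f ∝ √T, so the new frequency is 514.8·√0.981 = 509.8859 Hz.
f_beat = |509.8859 − 514.8| = 4.91 Hz.

4.91 Hz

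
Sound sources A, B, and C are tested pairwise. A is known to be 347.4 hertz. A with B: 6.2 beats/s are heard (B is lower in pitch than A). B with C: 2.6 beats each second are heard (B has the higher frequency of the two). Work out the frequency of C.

B is below A, so f_B = 347.4 − 6.2 = 341.2 Hz.
C is below B, so f_C = 341.2 − 2.6 = 338.6 Hz.

338.6 Hz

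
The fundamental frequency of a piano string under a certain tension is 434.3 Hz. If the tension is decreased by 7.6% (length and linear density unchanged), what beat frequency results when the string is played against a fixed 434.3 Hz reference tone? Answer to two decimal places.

For a string, f ∝ √T, so the new frequency is 434.3·√0.924 = 417.4705 Hz.
f_beat = |417.4705 − 434.3| = 16.83 Hz.

16.83 Hz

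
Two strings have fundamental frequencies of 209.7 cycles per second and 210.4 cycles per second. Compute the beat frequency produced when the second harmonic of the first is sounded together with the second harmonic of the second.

Second harmonic of the first: 2·209.7 = 419.4 Hz.
Second harmonic of the second: 2·210.4 = 420.8 Hz.
f_beat = |419.4 − 420.8| = 1.4 Hz.

1.4 Hz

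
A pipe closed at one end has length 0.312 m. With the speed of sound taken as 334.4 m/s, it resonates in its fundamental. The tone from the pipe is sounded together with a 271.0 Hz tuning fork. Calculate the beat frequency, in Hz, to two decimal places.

3.05 Hz

Closed pipe (odd harmonics): f_n = n·v/(4L) = 1·334.4/(4·0.312) = 267.9487 Hz.
f_beat = |267.9487 − 271.0| = 3.05 Hz.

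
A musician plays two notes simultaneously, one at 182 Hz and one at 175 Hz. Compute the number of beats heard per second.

The beat frequency equals the magnitude of the frequency difference.
|182 − 175| = 7 Hz.

7 Hz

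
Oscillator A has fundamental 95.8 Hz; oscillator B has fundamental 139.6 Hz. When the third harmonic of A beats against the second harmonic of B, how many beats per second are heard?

Third harmonic of the first: 3·95.8 = 287.4 Hz.
Second harmonic of the second: 2·139.6 = 279.2 Hz.
f_beat = |287.4 − 279.2| = 8.2 Hz.

8.2 Hz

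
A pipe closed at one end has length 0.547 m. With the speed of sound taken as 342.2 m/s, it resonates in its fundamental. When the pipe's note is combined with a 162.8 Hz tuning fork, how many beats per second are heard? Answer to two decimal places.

6.40 Hz

Closed pipe (odd harmonics): f_n = n·v/(4L) = 1·342.2/(4·0.547) = 156.3985 Hz.
f_beat = |156.3985 − 162.8| = 6.40 Hz.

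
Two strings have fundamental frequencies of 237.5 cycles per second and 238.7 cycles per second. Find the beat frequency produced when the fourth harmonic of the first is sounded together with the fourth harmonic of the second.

4.8 Hz

Fourth harmonic of the first: 4·237.5 = 950.0 Hz.
Fourth harmonic of the second: 4·238.7 = 954.8 Hz.
f_beat = |950.0 − 954.8| = 4.8 Hz.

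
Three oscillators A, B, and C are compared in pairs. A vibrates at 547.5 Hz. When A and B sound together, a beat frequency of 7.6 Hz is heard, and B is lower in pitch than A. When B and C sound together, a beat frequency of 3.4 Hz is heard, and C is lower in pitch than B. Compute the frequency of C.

B is below A, so f_B = 547.5 − 7.6 = 539.9 Hz.
C is below B, so f_C = 539.9 − 3.4 = 536.5 Hz.

536.5 Hz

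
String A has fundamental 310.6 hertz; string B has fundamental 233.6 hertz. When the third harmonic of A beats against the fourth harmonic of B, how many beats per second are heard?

Third harmonic of the first: 3·310.6 = 931.8 Hz.
Fourth harmonic of the second: 4·233.6 = 934.4 Hz.
f_beat = |931.8 − 934.4| = 2.6 Hz.

2.6 Hz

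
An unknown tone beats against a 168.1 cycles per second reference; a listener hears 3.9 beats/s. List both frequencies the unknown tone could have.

164.2 Hz or 172 Hz

|f − 168.1| = 3.9, so f = 168.1 ± 3.9.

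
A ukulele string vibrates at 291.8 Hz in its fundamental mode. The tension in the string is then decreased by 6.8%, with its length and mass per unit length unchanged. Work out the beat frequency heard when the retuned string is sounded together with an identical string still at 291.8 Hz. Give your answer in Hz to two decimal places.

For a string, f ∝ √T, so the new frequency is 291.8·√0.932 = 281.7041 Hz.
f_beat = |281.7041 − 291.8| = 10.10 Hz.

10.10 Hz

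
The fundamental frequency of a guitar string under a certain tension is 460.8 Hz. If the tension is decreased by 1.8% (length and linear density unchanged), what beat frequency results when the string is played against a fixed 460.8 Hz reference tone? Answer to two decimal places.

4.17 Hz

For a string, f ∝ √T, so the new frequency is 460.8·√0.982 = 456.6340 Hz.
f_beat = |456.6340 − 460.8| = 4.17 Hz.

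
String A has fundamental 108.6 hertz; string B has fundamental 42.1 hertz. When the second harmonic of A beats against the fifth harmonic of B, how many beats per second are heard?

Second harmonic of the first: 2·108.6 = 217.2 Hz.
Fifth harmonic of the second: 5·42.1 = 210.5 Hz.
f_beat = |217.2 − 210.5| = 6.7 Hz.

6.7 Hz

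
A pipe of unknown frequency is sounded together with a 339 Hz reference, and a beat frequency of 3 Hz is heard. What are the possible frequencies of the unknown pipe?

336 Hz or 342 Hz

|f − 339| = 3, so f = 339 ± 3.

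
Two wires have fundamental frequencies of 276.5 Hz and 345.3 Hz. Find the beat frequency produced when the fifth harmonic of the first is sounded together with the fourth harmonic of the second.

Fifth harmonic of the first: 5·276.5 = 1382.5 Hz.
Fourth harmonic of the second: 4·345.3 = 1381.2 Hz.
f_beat = |1382.5 − 1381.2| = 1.3 Hz.

1.3 Hz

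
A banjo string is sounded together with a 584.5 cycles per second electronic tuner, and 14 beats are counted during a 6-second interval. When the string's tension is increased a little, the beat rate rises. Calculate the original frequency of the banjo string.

586.8333 Hz

Beat frequency = 14/6 = 2.3333 Hz.
|f − 584.5| = 2.3333, so the banjo string was at either 582.1667 Hz or 586.8333 Hz.
Higher tension means higher frequency; the adjustment raises the banjo string's frequency.
The beat rate rose, so the adjustment moved the banjo string further from 584.5 Hz — it was already above the reference.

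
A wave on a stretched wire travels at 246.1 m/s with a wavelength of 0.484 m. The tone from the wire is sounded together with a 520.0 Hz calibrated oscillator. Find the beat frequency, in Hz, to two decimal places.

11.53 Hz

Source frequency f = v/λ = 246.1/0.484 = 508.4711 Hz.
f_beat = |508.4711 − 520.0| = 11.53 Hz.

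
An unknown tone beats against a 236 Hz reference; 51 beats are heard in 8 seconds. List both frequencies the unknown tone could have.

229.625 Hz or 242.375 Hz

Beat frequency = 51/8 = 6.375 Hz.
|f − 236| = 6.375, so f = 236 ± 6.375.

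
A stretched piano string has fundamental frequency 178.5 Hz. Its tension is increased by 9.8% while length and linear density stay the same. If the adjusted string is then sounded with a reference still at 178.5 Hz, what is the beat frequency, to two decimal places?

For a string, f ∝ √T, so the new frequency is 178.5·√1.098 = 187.0421 Hz.
f_beat = |187.0421 − 178.5| = 8.54 Hz.

8.54 Hz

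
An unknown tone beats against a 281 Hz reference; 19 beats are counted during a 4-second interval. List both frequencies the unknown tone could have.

276.25 Hz or 285.75 Hz

Beat frequency = 19/4 = 4.75 Hz.
|f − 281| = 4.75, so f = 281 ± 4.75.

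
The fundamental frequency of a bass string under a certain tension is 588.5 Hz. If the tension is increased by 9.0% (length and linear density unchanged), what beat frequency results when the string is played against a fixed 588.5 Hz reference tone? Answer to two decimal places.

For a string, f ∝ √T, so the new frequency is 588.5·√1.090 = 614.4120 Hz.
f_beat = |614.4120 − 588.5| = 25.91 Hz.

25.91 Hz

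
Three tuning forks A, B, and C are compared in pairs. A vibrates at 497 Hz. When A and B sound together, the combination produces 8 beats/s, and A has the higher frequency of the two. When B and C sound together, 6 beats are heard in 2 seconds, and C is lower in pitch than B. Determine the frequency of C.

B is below A, so f_B = 497 − 8 = 489 Hz.
B–C: Beat frequency = 6/2 = 3 Hz.
C is below B, so f_C = 489 − 3 = 486 Hz.

486 Hz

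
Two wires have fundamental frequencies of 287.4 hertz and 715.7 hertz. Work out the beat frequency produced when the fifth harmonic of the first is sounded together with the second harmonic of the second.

5.6 Hz

Fifth harmonic of the first: 5·287.4 = 1437.0 Hz.
Second harmonic of the second: 2·715.7 = 1431.4 Hz.
f_beat = |1437.0 − 1431.4| = 5.6 Hz.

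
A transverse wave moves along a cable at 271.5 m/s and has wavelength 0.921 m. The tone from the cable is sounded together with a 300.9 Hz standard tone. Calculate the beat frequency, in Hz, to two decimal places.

Source frequency f = v/λ = 271.5/0.921 = 294.7883 Hz.
f_beat = |294.7883 − 300.9| = 6.11 Hz.

6.11 Hz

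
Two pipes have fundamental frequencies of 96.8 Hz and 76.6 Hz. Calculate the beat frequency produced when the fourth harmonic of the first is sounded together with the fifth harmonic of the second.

Fourth harmonic of the first: 4·96.8 = 387.2 Hz.
Fifth harmonic of the second: 5·76.6 = 383.0 Hz.
f_beat = |387.2 − 383.0| = 4.2 Hz.

4.2 Hz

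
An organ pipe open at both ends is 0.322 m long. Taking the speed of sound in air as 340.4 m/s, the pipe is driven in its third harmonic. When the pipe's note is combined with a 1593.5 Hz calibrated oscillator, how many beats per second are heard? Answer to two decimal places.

Open pipe: f_n = n·v/(2L) = 3·340.4/(2·0.322) = 1585.7143 Hz.
f_beat = |1585.7143 − 1593.5| = 7.79 Hz.

7.79 Hz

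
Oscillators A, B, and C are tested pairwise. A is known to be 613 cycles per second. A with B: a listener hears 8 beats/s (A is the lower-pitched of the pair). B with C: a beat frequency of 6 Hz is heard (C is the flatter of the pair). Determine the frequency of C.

B is above A, so f_B = 613 + 8 = 621 Hz.
C is below B, so f_C = 621 − 6 = 615 Hz.

615 Hz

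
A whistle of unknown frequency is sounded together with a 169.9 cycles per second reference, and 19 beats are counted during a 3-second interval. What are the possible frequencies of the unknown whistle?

Beat frequency = 19/3 = 6.3333 Hz.
|f − 169.9| = 6.3333, so f = 169.9 ± 6.3333.

163.5667 Hz or 176.2333 Hz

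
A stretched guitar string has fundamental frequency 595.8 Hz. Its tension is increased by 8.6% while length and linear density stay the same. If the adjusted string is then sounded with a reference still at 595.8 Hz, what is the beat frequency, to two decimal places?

25.09 Hz

For a string, f ∝ √T, so the new frequency is 595.8·√1.086 = 620.8911 Hz.
f_beat = |620.8911 − 595.8| = 25.09 Hz.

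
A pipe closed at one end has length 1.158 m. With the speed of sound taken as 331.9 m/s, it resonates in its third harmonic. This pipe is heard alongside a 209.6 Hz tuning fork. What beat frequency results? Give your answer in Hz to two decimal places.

Closed pipe (odd harmonics): f_n = n·v/(4L) = 3·331.9/(4·1.158) = 214.9611 Hz.
f_beat = |214.9611 − 209.6| = 5.36 Hz.

5.36 Hz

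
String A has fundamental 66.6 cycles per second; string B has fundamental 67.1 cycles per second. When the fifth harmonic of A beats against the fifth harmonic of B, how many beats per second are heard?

Fifth harmonic of the first: 5·66.6 = 333.0 Hz.
Fifth harmonic of the second: 5·67.1 = 335.5 Hz.
f_beat = |333.0 − 335.5| = 2.5 Hz.

2.5 Hz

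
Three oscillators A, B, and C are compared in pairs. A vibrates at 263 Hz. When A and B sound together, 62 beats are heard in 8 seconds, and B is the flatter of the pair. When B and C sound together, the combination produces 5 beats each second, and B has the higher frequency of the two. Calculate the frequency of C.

A–B: Beat frequency = 62/8 = 7.75 Hz.
B is below A, so f_B = 263 − 7.75 = 255.25 Hz.
C is below B, so f_C = 255.25 − 5 = 250.25 Hz.

250.25 Hz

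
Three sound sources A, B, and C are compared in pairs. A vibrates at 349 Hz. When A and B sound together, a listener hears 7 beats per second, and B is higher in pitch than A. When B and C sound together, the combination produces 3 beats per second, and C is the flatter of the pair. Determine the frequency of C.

353 Hz

B is above A, so f_B = 349 + 7 = 356 Hz.
C is below B, so f_C = 356 − 3 = 353 Hz.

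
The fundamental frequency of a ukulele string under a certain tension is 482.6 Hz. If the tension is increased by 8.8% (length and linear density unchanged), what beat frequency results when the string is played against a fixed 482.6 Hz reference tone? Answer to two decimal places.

20.79 Hz

For a string, f ∝ √T, so the new frequency is 482.6·√1.088 = 503.3867 Hz.
f_beat = |503.3867 − 482.6| = 20.79 Hz.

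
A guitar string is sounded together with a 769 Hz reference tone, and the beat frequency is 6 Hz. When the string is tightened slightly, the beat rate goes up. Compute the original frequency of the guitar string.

775 Hz

|f − 769| = 6, so the guitar string was at either 763 Hz or 775 Hz.
Increasing tension raises a string's frequency; the adjustment raises the guitar string's frequency.
The beat rate rose, so the adjustment moved the guitar string further from 769 Hz — it was already above the reference.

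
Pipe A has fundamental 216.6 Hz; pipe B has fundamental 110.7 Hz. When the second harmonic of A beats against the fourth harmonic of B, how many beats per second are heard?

Second harmonic of the first: 2·216.6 = 433.2 Hz.
Fourth harmonic of the second: 4·110.7 = 442.8 Hz.
f_beat = |433.2 − 442.8| = 9.6 Hz.

9.6 Hz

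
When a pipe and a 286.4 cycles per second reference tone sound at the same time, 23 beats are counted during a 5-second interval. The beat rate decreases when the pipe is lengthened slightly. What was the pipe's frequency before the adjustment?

291 Hz

Beat frequency = 23/5 = 4.6 Hz.
|f − 286.4| = 4.6, so the pipe was at either 281.8 Hz or 291 Hz.
A longer pipe has a lower fundamental; the adjustment lowers the pipe's frequency.
The beat rate fell, so the adjustment moved the pipe toward 286.4 Hz — it must have started above the reference.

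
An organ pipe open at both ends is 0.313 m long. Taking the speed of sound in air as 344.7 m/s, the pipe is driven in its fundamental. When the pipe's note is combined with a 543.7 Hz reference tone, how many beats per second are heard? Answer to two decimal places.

Open pipe: f_n = n·v/(2L) = 1·344.7/(2·0.313) = 550.6390 Hz.
f_beat = |550.6390 − 543.7| = 6.94 Hz.

6.94 Hz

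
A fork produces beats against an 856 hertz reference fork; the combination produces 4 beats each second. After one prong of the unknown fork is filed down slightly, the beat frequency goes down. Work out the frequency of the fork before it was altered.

|f − 856| = 4, so the fork was at either 852 Hz or 860 Hz.
Filing a prong removes mass and raises the fork's frequency; the adjustment raises the fork's frequency.
The beat rate fell, so the adjustment moved the fork toward 856 Hz — it must have started below the reference.

852 Hz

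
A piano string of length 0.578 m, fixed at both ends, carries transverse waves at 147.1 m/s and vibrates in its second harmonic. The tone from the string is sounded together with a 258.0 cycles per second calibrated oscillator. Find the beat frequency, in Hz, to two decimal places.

3.50 Hz

For a string fixed at both ends, f_n = n·v/(2L) = 2·147.1/(2·0.578) = 254.4983 Hz.
f_beat = |254.4983 − 258.0| = 3.50 Hz.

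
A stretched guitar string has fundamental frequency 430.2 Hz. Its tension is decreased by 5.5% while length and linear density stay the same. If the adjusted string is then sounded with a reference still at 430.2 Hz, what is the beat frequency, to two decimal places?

For a string, f ∝ √T, so the new frequency is 430.2·√0.945 = 418.2022 Hz.
f_beat = |418.2022 − 430.2| = 12.00 Hz.

12.00 Hz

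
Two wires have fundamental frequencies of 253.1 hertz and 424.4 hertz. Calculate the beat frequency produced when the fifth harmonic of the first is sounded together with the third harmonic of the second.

7.7 Hz

Fifth harmonic of the first: 5·253.1 = 1265.5 Hz.
Third harmonic of the second: 3·424.4 = 1273.2 Hz.
f_beat = |1265.5 − 1273.2| = 7.7 Hz.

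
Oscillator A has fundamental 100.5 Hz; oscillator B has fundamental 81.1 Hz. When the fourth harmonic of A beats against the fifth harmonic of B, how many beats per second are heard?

Fourth harmonic of the first: 4·100.5 = 402.0 Hz.
Fifth harmonic of the second: 5·81.1 = 405.5 Hz.
f_beat = |402.0 − 405.5| = 3.5 Hz.

3.5 Hz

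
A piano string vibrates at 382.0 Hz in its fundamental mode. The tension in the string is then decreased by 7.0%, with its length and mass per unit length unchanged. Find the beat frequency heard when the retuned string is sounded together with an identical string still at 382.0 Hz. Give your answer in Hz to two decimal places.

13.61 Hz

For a string, f ∝ √T, so the new frequency is 382.0·√0.930 = 368.3875 Hz.
f_beat = |368.3875 − 382.0| = 13.61 Hz.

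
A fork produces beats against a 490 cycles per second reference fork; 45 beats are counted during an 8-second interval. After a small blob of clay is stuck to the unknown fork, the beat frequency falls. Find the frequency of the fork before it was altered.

Beat frequency = 45/8 = 5.625 Hz.
|f − 490| = 5.625, so the fork was at either 484.375 Hz or 495.625 Hz.
Adding mass to a fork lowers its frequency; the adjustment lowers the fork's frequency.
The beat rate fell, so the adjustment moved the fork toward 490 Hz — it must have started above the reference.

495.625 Hz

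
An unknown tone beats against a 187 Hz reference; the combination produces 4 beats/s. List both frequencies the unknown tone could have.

|f − 187| = 4, so f = 187 ± 4.

183 Hz or 191 Hz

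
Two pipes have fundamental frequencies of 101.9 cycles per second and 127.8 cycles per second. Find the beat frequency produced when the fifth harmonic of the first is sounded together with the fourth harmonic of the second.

Fifth harmonic of the first: 5·101.9 = 509.5 Hz.
Fourth harmonic of the second: 4·127.8 = 511.2 Hz.
f_beat = |509.5 − 511.2| = 1.7 Hz.

1.7 Hz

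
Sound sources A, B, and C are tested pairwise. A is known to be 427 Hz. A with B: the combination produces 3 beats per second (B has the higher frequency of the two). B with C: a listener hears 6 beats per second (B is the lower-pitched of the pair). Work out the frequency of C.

B is above A, so f_B = 427 + 3 = 430 Hz.
C is above B, so f_C = 430 + 6 = 436 Hz.

436 Hz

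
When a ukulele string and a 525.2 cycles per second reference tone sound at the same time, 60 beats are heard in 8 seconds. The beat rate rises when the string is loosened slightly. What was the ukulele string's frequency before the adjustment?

517.7 Hz

Beat frequency = 60/8 = 7.5 Hz.
|f − 525.2| = 7.5, so the ukulele string was at either 517.7 Hz or 532.7 Hz.
Reducing tension lowers a string's frequency; the adjustment lowers the ukulele string's frequency.
The beat rate rose, so the adjustment moved the ukulele string further from 525.2 Hz — it was already below the reference.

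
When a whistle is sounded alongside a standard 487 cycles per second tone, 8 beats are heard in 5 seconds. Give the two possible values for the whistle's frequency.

Beat frequency = 8/5 = 1.6 Hz.
|f − 487| = 1.6, so f = 487 ± 1.6.

485.4 Hz or 488.6 Hz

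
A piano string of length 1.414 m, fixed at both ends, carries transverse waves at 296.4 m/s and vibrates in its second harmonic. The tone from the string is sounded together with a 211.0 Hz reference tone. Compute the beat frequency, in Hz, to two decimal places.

1.38 Hz

For a string fixed at both ends, f_n = n·v/(2L) = 2·296.4/(2·1.414) = 209.6181 Hz.
f_beat = |209.6181 − 211.0| = 1.38 Hz.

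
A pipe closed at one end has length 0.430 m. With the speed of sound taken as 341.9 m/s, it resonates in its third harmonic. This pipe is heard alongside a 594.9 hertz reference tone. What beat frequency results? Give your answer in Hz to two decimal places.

Closed pipe (odd harmonics): f_n = n·v/(4L) = 3·341.9/(4·0.430) = 596.3372 Hz.
f_beat = |596.3372 − 594.9| = 1.44 Hz.

1.44 Hz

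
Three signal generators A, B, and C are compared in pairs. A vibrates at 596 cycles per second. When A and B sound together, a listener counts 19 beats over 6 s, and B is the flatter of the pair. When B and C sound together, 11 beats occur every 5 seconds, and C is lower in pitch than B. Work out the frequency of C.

590.6333 Hz

A–B: Beat frequency = 19/6 = 3.1667 Hz.
B is below A, so f_B = 596 − 3.1667 = 592.8333 Hz.
B–C: Beat frequency = 11/5 = 2.2 Hz.
C is below B, so f_C = 592.8333 − 2.2 = 590.6333 Hz.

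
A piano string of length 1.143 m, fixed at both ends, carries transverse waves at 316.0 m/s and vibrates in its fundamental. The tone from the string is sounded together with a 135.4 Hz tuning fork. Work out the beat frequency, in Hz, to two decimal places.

For a string fixed at both ends, f_n = n·v/(2L) = 1·316.0/(2·1.143) = 138.2327 Hz.
f_beat = |138.2327 − 135.4| = 2.83 Hz.

2.83 Hz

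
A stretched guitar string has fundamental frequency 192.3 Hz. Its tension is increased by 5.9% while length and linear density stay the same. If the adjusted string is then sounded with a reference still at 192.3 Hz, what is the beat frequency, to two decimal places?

5.59 Hz

For a string, f ∝ √T, so the new frequency is 192.3·√1.059 = 197.8916 Hz.
f_beat = |197.8916 − 192.3| = 5.59 Hz.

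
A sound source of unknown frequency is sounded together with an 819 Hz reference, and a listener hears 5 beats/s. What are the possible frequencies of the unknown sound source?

814 Hz or 824 Hz

|f − 819| = 5, so f = 819 ± 5.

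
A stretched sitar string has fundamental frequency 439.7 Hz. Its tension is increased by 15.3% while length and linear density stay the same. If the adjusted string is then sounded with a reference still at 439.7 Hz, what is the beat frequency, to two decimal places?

For a string, f ∝ √T, so the new frequency is 439.7·√1.153 = 472.1404 Hz.
f_beat = |472.1404 − 439.7| = 32.44 Hz.

32.44 Hz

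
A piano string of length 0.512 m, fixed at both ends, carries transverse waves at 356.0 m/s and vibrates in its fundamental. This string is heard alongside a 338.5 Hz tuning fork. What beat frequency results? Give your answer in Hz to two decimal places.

9.16 Hz

For a string fixed at both ends, f_n = n·v/(2L) = 1·356.0/(2·0.512) = 347.6562 Hz.
f_beat = |347.6562 − 338.5| = 9.16 Hz.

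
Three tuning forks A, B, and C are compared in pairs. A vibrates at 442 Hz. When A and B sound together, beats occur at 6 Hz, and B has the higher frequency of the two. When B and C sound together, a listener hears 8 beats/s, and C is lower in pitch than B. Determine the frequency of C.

B is above A, so f_B = 442 + 6 = 448 Hz.
C is below B, so f_C = 448 − 8 = 440 Hz.

440 Hz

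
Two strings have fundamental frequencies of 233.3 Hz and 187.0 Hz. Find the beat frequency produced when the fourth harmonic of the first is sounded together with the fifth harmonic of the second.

Fourth harmonic of the first: 4·233.3 = 933.2 Hz.
Fifth harmonic of the second: 5·187.0 = 935.0 Hz.
f_beat = |933.2 − 935.0| = 1.8 Hz.

1.8 Hz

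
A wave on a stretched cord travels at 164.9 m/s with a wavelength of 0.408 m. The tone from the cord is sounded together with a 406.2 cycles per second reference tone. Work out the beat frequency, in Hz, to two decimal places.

Source frequency f = v/λ = 164.9/0.408 = 404.1667 Hz.
f_beat = |404.1667 − 406.2| = 2.03 Hz.

2.03 Hz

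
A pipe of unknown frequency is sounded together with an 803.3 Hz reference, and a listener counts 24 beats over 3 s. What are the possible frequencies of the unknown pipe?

Beat frequency = 24/3 = 8 Hz.
|f − 803.3| = 8, so f = 803.3 ± 8.

795.3 Hz or 811.3 Hz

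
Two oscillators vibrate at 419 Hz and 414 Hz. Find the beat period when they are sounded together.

f_beat = |419 − 414| = 5 Hz.
Beat period T = 1 / f_beat = 1 / 5 s.

0.200 s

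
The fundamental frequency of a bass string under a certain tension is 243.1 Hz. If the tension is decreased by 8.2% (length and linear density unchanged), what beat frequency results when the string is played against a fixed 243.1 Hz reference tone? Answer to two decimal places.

10.18 Hz

For a string, f ∝ √T, so the new frequency is 243.1·√0.918 = 232.9197 Hz.
f_beat = |232.9197 − 243.1| = 10.18 Hz.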